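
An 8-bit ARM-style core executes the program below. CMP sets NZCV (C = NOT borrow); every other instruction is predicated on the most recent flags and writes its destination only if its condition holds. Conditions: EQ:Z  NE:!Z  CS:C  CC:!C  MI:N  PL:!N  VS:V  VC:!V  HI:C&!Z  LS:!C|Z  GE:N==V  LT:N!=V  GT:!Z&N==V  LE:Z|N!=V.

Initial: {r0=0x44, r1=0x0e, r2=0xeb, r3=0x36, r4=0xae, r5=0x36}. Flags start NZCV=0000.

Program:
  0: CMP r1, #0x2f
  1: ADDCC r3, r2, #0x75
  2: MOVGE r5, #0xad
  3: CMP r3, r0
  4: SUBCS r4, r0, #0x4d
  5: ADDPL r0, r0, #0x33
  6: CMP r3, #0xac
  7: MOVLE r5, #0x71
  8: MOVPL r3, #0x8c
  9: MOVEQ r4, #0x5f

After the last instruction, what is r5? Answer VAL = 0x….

VAL = 0x36

[0] flags=1000 → (cmp)
[1] flags=1000 CC?T → r3=0x60
[2] flags=1000 GE?F → skip
[3] flags=0010 → (cmp)
[4] flags=0010 CS?T → r4=0xf7
[5] flags=0010 PL?T → r0=0x77
[6] flags=1001 → (cmp)
[7] flags=1001 LE?F → skip
[8] flags=1001 PL?F → skip
[9] flags=1001 EQ?F → skip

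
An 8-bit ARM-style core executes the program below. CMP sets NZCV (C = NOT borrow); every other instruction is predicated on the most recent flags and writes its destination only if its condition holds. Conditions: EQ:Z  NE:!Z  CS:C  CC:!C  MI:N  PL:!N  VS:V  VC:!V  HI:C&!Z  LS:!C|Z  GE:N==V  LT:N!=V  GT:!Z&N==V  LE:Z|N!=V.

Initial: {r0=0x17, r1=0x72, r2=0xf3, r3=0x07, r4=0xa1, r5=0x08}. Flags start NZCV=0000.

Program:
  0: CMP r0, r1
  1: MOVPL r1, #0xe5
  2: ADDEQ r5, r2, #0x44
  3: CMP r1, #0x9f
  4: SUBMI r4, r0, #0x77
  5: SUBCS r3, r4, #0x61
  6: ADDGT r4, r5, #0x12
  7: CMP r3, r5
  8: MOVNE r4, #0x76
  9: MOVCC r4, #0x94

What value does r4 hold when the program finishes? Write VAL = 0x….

[0] flags=1000 → (cmp)
[1] flags=1000 PL?F → skip
[2] flags=1000 EQ?F → skip
[3] flags=1001 → (cmp)
[4] flags=1001 MI?T → r4=0xa0
[5] flags=1001 CS?F → skip
[6] flags=1001 GT?T → r4=0x1a
[7] flags=1000 → (cmp)
[8] flags=1000 NE?T → r4=0x76
[9] flags=1000 CC?T → r4=0x94

VAL = 0x94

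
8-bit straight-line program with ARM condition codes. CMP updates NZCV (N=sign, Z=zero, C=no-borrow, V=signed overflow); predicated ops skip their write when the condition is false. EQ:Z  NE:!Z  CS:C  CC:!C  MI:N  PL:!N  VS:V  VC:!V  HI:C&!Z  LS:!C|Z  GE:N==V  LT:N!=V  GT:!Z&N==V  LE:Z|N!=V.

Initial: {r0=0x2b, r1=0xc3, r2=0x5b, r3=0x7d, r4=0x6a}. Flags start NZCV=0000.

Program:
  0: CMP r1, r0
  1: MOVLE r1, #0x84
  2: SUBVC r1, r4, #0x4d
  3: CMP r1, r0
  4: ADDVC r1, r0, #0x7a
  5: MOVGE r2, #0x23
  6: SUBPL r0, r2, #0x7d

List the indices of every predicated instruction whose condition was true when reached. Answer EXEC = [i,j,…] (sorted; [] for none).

0: ✓ CMP  NZCV=1010
1: ✓ MOVLE  r1←0x84
2: ✓ SUBVC  r1←0x1d
3: ✓ CMP  NZCV=1000
4: ✓ ADDVC  r1←0xa5
5: · MOVGE
6: · SUBPL

EXEC = [1,2,4]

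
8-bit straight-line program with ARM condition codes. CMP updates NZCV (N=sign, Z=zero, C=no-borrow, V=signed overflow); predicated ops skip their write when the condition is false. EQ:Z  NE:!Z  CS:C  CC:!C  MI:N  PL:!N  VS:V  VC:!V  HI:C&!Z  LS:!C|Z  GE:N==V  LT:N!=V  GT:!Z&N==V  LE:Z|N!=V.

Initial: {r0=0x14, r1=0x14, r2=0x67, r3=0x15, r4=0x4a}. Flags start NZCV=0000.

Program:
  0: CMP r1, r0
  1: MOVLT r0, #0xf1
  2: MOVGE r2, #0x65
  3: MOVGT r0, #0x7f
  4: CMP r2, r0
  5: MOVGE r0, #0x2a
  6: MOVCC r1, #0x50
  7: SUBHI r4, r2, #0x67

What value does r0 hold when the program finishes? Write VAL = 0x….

VAL = 0x2a

[0] flags=0110 → (cmp)
[1] flags=0110 LT?F → skip
[2] flags=0110 GE?T → r2=0x65
[3] flags=0110 GT?F → skip
[4] flags=0010 → (cmp)
[5] flags=0010 GE?T → r0=0x2a
[6] flags=0010 CC?F → skip
[7] flags=0010 HI?T → r4=0xfe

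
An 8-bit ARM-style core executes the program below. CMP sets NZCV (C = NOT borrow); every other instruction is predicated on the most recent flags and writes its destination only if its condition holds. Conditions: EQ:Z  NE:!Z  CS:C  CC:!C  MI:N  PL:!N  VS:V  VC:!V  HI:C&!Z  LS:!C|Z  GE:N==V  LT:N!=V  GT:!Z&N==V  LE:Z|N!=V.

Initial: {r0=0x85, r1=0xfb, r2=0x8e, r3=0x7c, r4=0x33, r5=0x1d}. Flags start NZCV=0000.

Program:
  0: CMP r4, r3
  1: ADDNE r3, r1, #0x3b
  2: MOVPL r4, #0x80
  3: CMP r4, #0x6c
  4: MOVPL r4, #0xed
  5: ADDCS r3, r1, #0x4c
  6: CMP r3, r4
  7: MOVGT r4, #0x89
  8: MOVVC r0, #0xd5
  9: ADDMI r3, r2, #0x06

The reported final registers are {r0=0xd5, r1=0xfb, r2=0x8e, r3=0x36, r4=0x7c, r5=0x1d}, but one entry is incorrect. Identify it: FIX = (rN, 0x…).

0: ✓ CMP  NZCV=1000
1: ✓ ADDNE  r3←0x36
2: · MOVPL
3: ✓ CMP  NZCV=1000
4: · MOVPL
5: · ADDCS
6: ✓ CMP  NZCV=0010
7: ✓ MOVGT  r4←0x89
8: ✓ MOVVC  r0←0xd5
9: · ADDMI

FIX = (r4, 0x89)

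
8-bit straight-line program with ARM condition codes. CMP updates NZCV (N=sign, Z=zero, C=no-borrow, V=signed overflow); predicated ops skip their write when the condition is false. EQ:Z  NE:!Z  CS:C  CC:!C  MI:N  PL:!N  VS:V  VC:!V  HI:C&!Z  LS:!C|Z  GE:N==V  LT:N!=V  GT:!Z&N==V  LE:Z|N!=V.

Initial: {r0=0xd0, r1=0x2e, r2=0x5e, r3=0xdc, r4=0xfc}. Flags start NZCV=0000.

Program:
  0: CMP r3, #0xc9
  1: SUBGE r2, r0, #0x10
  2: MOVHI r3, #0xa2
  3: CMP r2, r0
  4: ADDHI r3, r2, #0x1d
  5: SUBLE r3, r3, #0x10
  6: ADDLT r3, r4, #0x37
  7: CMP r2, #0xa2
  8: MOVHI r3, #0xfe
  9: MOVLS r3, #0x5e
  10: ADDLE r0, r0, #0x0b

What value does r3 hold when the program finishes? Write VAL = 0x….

VAL = 0xfe

[0] flags=0010 → (cmp)
[1] flags=0010 GE?T → r2=0xc0
[2] flags=0010 HI?T → r3=0xa2
[3] flags=1000 → (cmp)
[4] flags=1000 HI?F → skip
[5] flags=1000 LE?T → r3=0x92
[6] flags=1000 LT?T → r3=0x33
[7] flags=0010 → (cmp)
[8] flags=0010 HI?T → r3=0xfe
[9] flags=0010 LS?F → skip
[10] flags=0010 LE?F → skip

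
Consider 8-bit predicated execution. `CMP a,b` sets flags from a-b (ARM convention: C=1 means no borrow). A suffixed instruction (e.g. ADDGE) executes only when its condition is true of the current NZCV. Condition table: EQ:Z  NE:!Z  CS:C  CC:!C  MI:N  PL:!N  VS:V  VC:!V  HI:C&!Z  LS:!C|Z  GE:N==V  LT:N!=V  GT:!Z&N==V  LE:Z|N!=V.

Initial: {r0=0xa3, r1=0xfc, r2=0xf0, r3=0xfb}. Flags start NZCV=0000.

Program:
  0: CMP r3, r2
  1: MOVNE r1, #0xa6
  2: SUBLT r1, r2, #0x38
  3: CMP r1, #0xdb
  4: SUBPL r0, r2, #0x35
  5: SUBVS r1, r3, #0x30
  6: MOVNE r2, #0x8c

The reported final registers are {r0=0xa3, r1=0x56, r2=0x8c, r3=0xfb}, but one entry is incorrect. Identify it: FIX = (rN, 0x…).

FIX = (r1, 0xa6)

[0] flags=0010 → (cmp)
[1] flags=0010 NE?T → r1=0xa6
[2] flags=0010 LT?F → skip
[3] flags=1000 → (cmp)
[4] flags=1000 PL?F → skip
[5] flags=1000 VS?F → skip
[6] flags=1000 NE?T → r2=0x8c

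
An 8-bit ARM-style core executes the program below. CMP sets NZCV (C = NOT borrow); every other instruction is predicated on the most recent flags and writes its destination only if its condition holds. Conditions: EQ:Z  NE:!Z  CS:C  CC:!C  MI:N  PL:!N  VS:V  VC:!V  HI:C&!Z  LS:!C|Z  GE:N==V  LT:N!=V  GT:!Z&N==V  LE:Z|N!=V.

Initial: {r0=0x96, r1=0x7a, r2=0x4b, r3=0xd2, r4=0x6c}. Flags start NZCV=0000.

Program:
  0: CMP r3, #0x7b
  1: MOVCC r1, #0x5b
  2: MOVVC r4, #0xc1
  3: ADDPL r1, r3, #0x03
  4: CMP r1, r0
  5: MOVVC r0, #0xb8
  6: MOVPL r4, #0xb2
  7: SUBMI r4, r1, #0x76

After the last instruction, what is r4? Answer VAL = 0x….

VAL = 0xb2

[0] flags=0011 → (cmp)
[1] flags=0011 CC?F → skip
[2] flags=0011 VC?F → skip
[3] flags=0011 PL?T → r1=0xd5
[4] flags=0010 → (cmp)
[5] flags=0010 VC?T → r0=0xb8
[6] flags=0010 PL?T → r4=0xb2
[7] flags=0010 MI?F → skip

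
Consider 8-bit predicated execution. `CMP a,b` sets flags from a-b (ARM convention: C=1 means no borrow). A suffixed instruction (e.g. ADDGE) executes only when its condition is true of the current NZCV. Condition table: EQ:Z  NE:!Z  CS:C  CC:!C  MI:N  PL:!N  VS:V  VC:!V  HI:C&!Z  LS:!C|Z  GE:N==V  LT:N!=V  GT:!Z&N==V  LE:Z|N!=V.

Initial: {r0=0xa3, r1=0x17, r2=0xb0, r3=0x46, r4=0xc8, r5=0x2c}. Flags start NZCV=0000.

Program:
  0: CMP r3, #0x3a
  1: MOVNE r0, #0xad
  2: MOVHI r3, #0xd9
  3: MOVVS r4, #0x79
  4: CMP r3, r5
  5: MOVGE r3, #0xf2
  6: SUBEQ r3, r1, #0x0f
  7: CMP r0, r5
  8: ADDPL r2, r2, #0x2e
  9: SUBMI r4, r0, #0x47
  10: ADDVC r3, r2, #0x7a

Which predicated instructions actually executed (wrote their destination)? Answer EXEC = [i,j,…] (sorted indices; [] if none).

EXEC = [1,2,9,10]

[0] flags=0010 → (cmp)
[1] flags=0010 NE?T → r0=0xad
[2] flags=0010 HI?T → r3=0xd9
[3] flags=0010 VS?F → skip
[4] flags=1010 → (cmp)
[5] flags=1010 GE?F → skip
[6] flags=1010 EQ?F → skip
[7] flags=1010 → (cmp)
[8] flags=1010 PL?F → skip
[9] flags=1010 MI?T → r4=0x66
[10] flags=1010 VC?T → r3=0x2a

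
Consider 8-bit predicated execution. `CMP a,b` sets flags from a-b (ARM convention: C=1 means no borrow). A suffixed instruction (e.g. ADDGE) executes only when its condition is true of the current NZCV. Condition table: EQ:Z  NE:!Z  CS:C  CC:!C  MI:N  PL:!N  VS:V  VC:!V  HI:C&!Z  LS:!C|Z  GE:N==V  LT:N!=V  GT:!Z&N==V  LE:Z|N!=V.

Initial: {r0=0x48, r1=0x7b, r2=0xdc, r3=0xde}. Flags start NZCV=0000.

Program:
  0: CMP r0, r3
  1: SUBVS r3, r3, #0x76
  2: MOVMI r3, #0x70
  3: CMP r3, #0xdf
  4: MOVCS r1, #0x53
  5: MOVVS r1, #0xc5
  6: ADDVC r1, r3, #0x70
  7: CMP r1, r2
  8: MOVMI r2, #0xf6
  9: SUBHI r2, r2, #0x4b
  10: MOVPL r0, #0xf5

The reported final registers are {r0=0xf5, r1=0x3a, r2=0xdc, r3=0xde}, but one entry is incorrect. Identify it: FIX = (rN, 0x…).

0: ✓ CMP  NZCV=0000
1: · SUBVS
2: · MOVMI
3: ✓ CMP  NZCV=1000
4: · MOVCS
5: · MOVVS
6: ✓ ADDVC  r1←0x4e
7: ✓ CMP  NZCV=0000
8: · MOVMI
9: · SUBHI
10: ✓ MOVPL  r0←0xf5

FIX = (r1, 0x4e)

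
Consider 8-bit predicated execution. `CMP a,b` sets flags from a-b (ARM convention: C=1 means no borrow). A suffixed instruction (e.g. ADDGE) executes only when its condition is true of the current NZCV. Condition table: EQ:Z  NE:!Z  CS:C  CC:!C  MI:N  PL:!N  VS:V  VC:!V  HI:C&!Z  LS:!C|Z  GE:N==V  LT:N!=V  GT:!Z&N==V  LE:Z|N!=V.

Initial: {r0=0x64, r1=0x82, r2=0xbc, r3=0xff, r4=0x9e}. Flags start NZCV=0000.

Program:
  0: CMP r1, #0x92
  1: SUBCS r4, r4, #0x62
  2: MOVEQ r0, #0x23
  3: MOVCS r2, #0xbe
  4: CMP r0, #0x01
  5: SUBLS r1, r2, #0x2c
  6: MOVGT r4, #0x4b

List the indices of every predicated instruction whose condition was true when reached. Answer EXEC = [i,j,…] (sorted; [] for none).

[0] flags=1000 → (cmp)
[1] flags=1000 CS?F → skip
[2] flags=1000 EQ?F → skip
[3] flags=1000 CS?F → skip
[4] flags=0010 → (cmp)
[5] flags=0010 LS?F → skip
[6] flags=0010 GT?T → r4=0x4b

EXEC = [6]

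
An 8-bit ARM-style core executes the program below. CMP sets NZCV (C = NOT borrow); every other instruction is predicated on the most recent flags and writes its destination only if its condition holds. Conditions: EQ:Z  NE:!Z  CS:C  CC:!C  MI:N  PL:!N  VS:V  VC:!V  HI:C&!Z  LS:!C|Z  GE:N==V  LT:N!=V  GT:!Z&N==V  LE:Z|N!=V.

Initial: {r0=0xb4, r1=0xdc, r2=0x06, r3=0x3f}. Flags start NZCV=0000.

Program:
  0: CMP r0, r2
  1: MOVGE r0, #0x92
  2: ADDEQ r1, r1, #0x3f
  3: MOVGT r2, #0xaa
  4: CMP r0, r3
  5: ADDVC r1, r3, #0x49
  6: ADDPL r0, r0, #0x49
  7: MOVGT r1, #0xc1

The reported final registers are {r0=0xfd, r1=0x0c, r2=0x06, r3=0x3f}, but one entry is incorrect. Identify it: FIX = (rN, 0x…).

FIX = (r1, 0xdc)

0: ✓ CMP  NZCV=1010
1: · MOVGE
2: · ADDEQ
3: · MOVGT
4: ✓ CMP  NZCV=0011
5: · ADDVC
6: ✓ ADDPL  r0←0xfd
7: · MOVGT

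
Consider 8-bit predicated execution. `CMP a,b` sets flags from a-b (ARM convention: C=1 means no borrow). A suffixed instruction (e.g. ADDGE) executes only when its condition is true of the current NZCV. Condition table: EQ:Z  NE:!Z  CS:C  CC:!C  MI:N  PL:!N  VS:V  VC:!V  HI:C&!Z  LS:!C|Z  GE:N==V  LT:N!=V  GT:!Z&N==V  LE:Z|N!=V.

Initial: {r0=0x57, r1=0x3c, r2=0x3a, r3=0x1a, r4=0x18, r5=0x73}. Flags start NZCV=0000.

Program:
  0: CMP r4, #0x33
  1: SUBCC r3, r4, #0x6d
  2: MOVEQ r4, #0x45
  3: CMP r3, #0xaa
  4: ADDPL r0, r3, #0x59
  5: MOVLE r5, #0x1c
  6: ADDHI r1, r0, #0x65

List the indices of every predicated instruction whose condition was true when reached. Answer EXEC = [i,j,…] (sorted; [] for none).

[0] flags=1000 → (cmp)
[1] flags=1000 CC?T → r3=0xab
[2] flags=1000 EQ?F → skip
[3] flags=0010 → (cmp)
[4] flags=0010 PL?T → r0=0x04
[5] flags=0010 LE?F → skip
[6] flags=0010 HI?T → r1=0x69

EXEC = [1,4,6]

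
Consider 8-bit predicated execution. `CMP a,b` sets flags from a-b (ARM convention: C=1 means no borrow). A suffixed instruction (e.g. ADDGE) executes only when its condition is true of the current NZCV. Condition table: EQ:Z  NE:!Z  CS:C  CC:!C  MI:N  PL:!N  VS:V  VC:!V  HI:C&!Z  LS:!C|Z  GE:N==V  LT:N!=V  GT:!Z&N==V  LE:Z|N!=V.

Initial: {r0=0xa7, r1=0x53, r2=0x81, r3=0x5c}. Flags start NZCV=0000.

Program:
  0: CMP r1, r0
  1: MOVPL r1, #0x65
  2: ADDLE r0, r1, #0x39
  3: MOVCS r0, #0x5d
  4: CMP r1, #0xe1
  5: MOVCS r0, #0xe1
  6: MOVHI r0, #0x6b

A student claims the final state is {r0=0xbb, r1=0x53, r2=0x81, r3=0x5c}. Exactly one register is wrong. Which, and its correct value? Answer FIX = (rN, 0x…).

FIX = (r0, 0xa7)

[0] flags=1001 → (cmp)
[1] flags=1001 PL?F → skip
[2] flags=1001 LE?F → skip
[3] flags=1001 CS?F → skip
[4] flags=0000 → (cmp)
[5] flags=0000 CS?F → skip
[6] flags=0000 HI?F → skip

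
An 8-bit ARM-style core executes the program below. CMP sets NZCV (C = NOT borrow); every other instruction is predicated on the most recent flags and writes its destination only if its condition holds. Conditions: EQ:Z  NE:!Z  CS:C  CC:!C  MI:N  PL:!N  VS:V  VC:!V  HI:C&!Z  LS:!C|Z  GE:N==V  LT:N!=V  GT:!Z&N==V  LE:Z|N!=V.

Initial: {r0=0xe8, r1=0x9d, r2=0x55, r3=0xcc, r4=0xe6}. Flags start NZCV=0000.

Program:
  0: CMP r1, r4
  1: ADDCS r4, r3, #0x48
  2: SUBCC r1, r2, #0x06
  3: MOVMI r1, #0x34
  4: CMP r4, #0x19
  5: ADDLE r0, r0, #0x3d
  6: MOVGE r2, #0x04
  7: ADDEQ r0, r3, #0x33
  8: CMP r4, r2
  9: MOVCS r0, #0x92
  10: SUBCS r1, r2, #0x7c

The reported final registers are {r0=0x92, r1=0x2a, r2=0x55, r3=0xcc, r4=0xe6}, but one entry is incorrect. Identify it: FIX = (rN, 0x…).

[0] flags=1000 → (cmp)
[1] flags=1000 CS?F → skip
[2] flags=1000 CC?T → r1=0x4f
[3] flags=1000 MI?T → r1=0x34
[4] flags=1010 → (cmp)
[5] flags=1010 LE?T → r0=0x25
[6] flags=1010 GE?F → skip
[7] flags=1010 EQ?F → skip
[8] flags=1010 → (cmp)
[9] flags=1010 CS?T → r0=0x92
[10] flags=1010 CS?T → r1=0xd9

FIX = (r1, 0xd9)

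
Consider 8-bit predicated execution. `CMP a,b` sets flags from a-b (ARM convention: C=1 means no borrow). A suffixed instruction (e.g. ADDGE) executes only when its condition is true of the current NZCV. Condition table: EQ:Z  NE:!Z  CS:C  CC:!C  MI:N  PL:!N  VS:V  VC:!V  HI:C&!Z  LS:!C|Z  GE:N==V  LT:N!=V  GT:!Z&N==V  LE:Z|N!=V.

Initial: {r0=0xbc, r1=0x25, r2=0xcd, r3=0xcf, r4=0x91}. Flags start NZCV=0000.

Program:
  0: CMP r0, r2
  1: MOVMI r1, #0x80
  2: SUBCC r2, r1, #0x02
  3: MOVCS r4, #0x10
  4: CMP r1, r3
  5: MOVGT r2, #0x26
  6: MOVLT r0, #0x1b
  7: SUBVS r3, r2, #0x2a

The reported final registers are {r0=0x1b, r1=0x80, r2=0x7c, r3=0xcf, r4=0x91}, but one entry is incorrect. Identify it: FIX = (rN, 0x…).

FIX = (r2, 0x7e)

[0] flags=1000 → (cmp)
[1] flags=1000 MI?T → r1=0x80
[2] flags=1000 CC?T → r2=0x7e
[3] flags=1000 CS?F → skip
[4] flags=1000 → (cmp)
[5] flags=1000 GT?F → skip
[6] flags=1000 LT?T → r0=0x1b
[7] flags=1000 VS?F → skip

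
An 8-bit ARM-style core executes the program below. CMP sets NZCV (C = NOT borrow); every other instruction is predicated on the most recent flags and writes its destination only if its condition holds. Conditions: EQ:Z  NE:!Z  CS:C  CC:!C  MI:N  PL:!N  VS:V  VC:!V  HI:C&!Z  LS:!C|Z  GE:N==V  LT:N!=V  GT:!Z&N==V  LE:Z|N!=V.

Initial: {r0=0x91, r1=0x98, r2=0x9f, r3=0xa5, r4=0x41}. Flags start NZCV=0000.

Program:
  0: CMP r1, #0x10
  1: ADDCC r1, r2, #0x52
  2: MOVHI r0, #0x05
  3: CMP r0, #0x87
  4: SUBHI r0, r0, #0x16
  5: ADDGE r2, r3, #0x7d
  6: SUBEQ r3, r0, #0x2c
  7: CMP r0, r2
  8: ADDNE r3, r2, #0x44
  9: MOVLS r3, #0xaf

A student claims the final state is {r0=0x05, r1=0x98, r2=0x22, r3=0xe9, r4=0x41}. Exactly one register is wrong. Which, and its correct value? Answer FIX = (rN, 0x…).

[0] flags=1010 → (cmp)
[1] flags=1010 CC?F → skip
[2] flags=1010 HI?T → r0=0x05
[3] flags=0000 → (cmp)
[4] flags=0000 HI?F → skip
[5] flags=0000 GE?T → r2=0x22
[6] flags=0000 EQ?F → skip
[7] flags=1000 → (cmp)
[8] flags=1000 NE?T → r3=0x66
[9] flags=1000 LS?T → r3=0xaf

FIX = (r3, 0xaf)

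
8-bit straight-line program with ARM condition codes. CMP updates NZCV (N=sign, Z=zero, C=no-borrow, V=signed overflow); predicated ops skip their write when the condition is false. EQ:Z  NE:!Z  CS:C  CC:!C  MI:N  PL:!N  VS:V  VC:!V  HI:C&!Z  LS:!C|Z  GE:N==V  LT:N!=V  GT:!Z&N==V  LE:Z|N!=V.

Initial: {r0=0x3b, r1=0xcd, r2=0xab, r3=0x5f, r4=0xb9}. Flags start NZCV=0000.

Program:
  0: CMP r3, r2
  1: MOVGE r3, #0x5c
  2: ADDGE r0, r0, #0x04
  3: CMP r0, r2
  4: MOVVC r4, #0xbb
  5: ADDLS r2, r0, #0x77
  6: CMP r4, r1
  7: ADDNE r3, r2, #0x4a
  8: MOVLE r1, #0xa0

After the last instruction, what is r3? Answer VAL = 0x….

VAL = 0x00

[0] flags=1001 → (cmp)
[1] flags=1001 GE?T → r3=0x5c
[2] flags=1001 GE?T → r0=0x3f
[3] flags=1001 → (cmp)
[4] flags=1001 VC?F → skip
[5] flags=1001 LS?T → r2=0xb6
[6] flags=1000 → (cmp)
[7] flags=1000 NE?T → r3=0x00
[8] flags=1000 LE?T → r1=0xa0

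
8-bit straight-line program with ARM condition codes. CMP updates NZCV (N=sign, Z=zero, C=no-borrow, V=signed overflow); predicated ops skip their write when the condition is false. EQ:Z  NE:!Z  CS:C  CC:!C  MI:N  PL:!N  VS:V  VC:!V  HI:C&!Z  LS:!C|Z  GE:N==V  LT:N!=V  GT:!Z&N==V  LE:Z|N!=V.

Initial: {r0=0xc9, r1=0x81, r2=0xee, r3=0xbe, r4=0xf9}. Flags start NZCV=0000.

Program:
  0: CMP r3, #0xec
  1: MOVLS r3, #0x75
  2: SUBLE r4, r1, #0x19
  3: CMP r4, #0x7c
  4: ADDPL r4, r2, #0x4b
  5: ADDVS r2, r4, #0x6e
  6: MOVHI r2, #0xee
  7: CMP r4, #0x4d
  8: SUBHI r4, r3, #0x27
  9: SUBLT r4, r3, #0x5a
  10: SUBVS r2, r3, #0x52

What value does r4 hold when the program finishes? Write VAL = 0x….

VAL = 0x4e

0: ✓ CMP  NZCV=1000
1: ✓ MOVLS  r3←0x75
2: ✓ SUBLE  r4←0x68
3: ✓ CMP  NZCV=1000
4: · ADDPL
5: · ADDVS
6: · MOVHI
7: ✓ CMP  NZCV=0010
8: ✓ SUBHI  r4←0x4e
9: · SUBLT
10: · SUBVS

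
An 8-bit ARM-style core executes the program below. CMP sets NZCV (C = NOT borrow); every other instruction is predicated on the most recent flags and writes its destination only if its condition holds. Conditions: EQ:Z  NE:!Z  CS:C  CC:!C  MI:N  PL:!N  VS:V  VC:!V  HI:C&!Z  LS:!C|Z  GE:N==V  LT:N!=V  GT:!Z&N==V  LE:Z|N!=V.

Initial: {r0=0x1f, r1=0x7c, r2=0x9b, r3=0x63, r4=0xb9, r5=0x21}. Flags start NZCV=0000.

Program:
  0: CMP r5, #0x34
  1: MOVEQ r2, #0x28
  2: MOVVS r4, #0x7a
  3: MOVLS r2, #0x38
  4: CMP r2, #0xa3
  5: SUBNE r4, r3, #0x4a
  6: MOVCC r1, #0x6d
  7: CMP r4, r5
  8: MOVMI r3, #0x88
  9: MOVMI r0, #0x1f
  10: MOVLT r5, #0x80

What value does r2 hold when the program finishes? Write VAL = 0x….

0: ✓ CMP  NZCV=1000
1: · MOVEQ
2: · MOVVS
3: ✓ MOVLS  r2←0x38
4: ✓ CMP  NZCV=1001
5: ✓ SUBNE  r4←0x19
6: ✓ MOVCC  r1←0x6d
7: ✓ CMP  NZCV=1000
8: ✓ MOVMI  r3←0x88
9: ✓ MOVMI  r0←0x1f
10: ✓ MOVLT  r5←0x80

VAL = 0x38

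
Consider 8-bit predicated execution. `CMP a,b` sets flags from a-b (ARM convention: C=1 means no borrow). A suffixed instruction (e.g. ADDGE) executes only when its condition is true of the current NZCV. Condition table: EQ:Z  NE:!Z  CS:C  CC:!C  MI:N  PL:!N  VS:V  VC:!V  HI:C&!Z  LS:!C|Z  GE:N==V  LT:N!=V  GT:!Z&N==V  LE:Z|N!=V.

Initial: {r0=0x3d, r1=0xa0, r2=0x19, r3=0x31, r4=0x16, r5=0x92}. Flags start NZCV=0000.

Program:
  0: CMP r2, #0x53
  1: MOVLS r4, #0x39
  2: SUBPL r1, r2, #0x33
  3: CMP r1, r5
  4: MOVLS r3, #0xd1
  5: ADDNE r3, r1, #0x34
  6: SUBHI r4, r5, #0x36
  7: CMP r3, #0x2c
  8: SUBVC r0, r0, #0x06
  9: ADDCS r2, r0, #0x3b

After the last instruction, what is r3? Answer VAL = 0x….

VAL = 0xd4

0: ✓ CMP  NZCV=1000
1: ✓ MOVLS  r4←0x39
2: · SUBPL
3: ✓ CMP  NZCV=0010
4: · MOVLS
5: ✓ ADDNE  r3←0xd4
6: ✓ SUBHI  r4←0x5c
7: ✓ CMP  NZCV=1010
8: ✓ SUBVC  r0←0x37
9: ✓ ADDCS  r2←0x72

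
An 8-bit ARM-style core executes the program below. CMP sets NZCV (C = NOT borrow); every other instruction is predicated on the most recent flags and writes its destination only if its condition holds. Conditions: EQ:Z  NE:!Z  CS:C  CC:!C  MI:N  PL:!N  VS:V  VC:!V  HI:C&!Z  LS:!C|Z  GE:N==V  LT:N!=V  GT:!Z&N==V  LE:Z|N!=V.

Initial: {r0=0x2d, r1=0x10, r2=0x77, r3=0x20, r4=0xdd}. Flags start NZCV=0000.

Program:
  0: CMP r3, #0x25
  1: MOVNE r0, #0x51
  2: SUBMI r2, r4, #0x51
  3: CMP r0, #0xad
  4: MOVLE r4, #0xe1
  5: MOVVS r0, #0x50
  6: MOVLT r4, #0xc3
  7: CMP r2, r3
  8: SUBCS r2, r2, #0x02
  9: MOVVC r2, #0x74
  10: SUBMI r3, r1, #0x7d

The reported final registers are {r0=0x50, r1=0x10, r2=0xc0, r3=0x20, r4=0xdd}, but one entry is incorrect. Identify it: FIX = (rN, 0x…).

0: ✓ CMP  NZCV=1000
1: ✓ MOVNE  r0←0x51
2: ✓ SUBMI  r2←0x8c
3: ✓ CMP  NZCV=1001
4: · MOVLE
5: ✓ MOVVS  r0←0x50
6: · MOVLT
7: ✓ CMP  NZCV=0011
8: ✓ SUBCS  r2←0x8a
9: · MOVVC
10: · SUBMI

FIX = (r2, 0x8a)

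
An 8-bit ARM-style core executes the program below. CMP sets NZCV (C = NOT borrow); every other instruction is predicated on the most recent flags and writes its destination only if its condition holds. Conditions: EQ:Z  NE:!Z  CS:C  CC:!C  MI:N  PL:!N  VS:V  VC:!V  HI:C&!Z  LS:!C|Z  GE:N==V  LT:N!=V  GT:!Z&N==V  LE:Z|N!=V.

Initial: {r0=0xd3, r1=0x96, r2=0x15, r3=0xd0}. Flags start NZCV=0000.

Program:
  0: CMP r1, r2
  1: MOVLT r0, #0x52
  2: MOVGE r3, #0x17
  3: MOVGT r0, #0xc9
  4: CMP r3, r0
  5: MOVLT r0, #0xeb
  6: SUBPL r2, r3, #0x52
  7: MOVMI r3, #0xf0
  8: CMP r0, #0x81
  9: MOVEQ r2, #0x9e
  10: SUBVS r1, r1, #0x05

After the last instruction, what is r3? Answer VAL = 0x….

VAL = 0xd0

[0] flags=1010 → (cmp)
[1] flags=1010 LT?T → r0=0x52
[2] flags=1010 GE?F → skip
[3] flags=1010 GT?F → skip
[4] flags=0011 → (cmp)
[5] flags=0011 LT?T → r0=0xeb
[6] flags=0011 PL?T → r2=0x7e
[7] flags=0011 MI?F → skip
[8] flags=0010 → (cmp)
[9] flags=0010 EQ?F → skip
[10] flags=0010 VS?F → skip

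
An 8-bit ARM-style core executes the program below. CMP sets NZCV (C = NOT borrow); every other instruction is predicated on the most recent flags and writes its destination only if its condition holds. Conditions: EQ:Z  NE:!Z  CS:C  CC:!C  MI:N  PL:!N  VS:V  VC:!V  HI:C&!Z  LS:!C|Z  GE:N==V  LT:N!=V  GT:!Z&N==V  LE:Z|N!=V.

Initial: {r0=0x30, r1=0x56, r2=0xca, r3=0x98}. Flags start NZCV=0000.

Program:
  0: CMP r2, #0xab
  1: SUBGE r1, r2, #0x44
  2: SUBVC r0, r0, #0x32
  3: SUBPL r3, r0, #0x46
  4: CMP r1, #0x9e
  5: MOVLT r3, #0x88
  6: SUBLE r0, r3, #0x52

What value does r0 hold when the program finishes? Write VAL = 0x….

[0] flags=0010 → (cmp)
[1] flags=0010 GE?T → r1=0x86
[2] flags=0010 VC?T → r0=0xfe
[3] flags=0010 PL?T → r3=0xb8
[4] flags=1000 → (cmp)
[5] flags=1000 LT?T → r3=0x88
[6] flags=1000 LE?T → r0=0x36

VAL = 0x36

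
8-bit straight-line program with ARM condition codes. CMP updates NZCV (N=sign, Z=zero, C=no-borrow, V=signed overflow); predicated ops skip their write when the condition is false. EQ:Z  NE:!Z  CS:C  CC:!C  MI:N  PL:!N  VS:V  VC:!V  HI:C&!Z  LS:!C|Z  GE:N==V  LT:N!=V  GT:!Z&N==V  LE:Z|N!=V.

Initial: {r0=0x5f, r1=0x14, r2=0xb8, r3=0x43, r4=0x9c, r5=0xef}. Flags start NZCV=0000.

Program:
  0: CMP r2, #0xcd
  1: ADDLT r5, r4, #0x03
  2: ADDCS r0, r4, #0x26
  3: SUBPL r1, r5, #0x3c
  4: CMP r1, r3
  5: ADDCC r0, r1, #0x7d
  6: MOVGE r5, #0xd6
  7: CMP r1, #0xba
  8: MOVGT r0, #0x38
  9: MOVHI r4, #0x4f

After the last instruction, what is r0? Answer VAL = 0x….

VAL = 0x38

0: ✓ CMP  NZCV=1000
1: ✓ ADDLT  r5←0x9f
2: · ADDCS
3: · SUBPL
4: ✓ CMP  NZCV=1000
5: ✓ ADDCC  r0←0x91
6: · MOVGE
7: ✓ CMP  NZCV=0000
8: ✓ MOVGT  r0←0x38
9: · MOVHI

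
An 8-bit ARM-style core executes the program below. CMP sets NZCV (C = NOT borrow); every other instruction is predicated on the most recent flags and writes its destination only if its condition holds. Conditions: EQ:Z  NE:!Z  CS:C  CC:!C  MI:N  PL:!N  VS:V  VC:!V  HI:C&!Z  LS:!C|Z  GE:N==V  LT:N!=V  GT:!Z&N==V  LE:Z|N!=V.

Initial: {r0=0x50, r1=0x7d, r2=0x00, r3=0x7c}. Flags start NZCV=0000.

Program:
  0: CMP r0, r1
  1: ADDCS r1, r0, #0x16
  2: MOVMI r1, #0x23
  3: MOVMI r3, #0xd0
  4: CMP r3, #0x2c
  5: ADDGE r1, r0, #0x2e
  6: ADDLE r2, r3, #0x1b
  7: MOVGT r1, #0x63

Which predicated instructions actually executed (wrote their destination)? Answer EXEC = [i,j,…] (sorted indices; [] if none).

EXEC = [2,3,6]

0: ✓ CMP  NZCV=1000
1: · ADDCS
2: ✓ MOVMI  r1←0x23
3: ✓ MOVMI  r3←0xd0
4: ✓ CMP  NZCV=1010
5: · ADDGE
6: ✓ ADDLE  r2←0xeb
7: · MOVGT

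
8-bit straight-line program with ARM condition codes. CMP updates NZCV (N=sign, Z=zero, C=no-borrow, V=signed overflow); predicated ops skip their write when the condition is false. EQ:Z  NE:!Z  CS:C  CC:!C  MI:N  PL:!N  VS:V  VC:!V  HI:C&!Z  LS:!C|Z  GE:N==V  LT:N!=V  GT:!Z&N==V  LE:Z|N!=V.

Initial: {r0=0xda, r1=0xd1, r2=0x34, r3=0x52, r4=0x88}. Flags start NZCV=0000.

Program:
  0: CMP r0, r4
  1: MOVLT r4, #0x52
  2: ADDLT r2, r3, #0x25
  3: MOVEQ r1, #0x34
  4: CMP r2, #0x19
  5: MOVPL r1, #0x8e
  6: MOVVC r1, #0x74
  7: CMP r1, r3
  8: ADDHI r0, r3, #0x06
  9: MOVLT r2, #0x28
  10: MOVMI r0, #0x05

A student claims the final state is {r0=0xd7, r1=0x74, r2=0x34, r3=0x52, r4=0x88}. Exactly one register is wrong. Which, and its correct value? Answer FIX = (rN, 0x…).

FIX = (r0, 0x58)

[0] flags=0010 → (cmp)
[1] flags=0010 LT?F → skip
[2] flags=0010 LT?F → skip
[3] flags=0010 EQ?F → skip
[4] flags=0010 → (cmp)
[5] flags=0010 PL?T → r1=0x8e
[6] flags=0010 VC?T → r1=0x74
[7] flags=0010 → (cmp)
[8] flags=0010 HI?T → r0=0x58
[9] flags=0010 LT?F → skip
[10] flags=0010 MI?F → skip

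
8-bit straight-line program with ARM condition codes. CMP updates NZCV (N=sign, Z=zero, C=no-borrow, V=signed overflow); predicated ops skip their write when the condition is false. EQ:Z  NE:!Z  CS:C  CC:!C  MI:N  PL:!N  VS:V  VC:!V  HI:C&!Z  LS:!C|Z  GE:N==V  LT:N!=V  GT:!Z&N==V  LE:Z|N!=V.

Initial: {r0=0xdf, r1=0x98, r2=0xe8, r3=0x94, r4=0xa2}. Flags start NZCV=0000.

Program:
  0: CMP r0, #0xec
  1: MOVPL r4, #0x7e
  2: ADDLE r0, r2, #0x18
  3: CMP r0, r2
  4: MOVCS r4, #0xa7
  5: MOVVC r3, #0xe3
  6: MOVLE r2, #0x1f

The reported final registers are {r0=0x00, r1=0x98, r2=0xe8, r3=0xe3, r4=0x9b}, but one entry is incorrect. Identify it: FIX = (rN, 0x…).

FIX = (r4, 0xa2)

[0] flags=1000 → (cmp)
[1] flags=1000 PL?F → skip
[2] flags=1000 LE?T → r0=0x00
[3] flags=0000 → (cmp)
[4] flags=0000 CS?F → skip
[5] flags=0000 VC?T → r3=0xe3
[6] flags=0000 LE?F → skip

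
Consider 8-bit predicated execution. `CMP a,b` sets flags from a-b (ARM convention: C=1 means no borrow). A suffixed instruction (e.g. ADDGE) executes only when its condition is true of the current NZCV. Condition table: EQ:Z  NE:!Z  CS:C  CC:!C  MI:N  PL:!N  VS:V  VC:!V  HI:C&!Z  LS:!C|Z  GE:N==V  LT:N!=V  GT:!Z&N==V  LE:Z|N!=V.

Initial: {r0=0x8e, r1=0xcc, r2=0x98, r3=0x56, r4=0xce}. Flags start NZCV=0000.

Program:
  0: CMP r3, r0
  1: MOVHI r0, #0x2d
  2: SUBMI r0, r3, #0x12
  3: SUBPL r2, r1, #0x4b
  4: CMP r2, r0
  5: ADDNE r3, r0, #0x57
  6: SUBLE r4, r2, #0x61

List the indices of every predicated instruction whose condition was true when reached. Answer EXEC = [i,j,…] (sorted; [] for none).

[0] flags=1001 → (cmp)
[1] flags=1001 HI?F → skip
[2] flags=1001 MI?T → r0=0x44
[3] flags=1001 PL?F → skip
[4] flags=0011 → (cmp)
[5] flags=0011 NE?T → r3=0x9b
[6] flags=0011 LE?T → r4=0x37

EXEC = [2,5,6]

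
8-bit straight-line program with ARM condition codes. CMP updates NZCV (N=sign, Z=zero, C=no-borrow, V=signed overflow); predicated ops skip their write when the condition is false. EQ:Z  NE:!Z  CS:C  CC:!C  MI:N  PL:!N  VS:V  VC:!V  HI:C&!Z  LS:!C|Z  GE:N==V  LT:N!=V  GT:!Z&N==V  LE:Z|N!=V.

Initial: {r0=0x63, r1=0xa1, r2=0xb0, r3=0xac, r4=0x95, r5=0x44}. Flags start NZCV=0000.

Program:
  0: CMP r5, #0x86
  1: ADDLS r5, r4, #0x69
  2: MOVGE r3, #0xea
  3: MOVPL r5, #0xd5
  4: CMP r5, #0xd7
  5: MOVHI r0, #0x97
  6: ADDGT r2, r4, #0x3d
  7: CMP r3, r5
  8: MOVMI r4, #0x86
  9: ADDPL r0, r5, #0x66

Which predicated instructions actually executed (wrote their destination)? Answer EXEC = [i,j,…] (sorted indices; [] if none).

EXEC = [1,2,5,6,8]

0: ✓ CMP  NZCV=1001
1: ✓ ADDLS  r5←0xfe
2: ✓ MOVGE  r3←0xea
3: · MOVPL
4: ✓ CMP  NZCV=0010
5: ✓ MOVHI  r0←0x97
6: ✓ ADDGT  r2←0xd2
7: ✓ CMP  NZCV=1000
8: ✓ MOVMI  r4←0x86
9: · ADDPL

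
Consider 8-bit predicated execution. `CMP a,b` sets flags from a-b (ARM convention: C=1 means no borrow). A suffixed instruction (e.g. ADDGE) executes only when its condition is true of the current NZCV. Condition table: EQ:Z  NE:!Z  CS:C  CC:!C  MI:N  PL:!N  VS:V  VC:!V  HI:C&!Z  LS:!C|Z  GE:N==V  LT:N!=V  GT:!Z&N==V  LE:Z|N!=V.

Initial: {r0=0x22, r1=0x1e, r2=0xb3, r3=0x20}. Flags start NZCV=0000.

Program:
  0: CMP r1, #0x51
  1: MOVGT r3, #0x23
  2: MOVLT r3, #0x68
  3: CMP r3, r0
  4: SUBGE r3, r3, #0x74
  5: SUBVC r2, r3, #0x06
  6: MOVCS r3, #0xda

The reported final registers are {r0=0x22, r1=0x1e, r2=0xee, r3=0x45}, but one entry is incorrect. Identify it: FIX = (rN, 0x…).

FIX = (r3, 0xda)

0: ✓ CMP  NZCV=1000
1: · MOVGT
2: ✓ MOVLT  r3←0x68
3: ✓ CMP  NZCV=0010
4: ✓ SUBGE  r3←0xf4
5: ✓ SUBVC  r2←0xee
6: ✓ MOVCS  r3←0xda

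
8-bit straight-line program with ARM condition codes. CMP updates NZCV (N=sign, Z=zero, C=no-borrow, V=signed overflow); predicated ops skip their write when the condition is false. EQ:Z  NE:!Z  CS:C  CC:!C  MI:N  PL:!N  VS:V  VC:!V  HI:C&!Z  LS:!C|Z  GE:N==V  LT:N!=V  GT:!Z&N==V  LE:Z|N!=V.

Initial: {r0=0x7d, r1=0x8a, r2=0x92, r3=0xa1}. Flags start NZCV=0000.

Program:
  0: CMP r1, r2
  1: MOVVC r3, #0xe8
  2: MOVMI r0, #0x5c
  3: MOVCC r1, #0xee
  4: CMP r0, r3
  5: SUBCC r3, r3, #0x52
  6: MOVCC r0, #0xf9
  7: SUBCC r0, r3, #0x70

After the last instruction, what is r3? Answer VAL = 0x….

VAL = 0x96

[0] flags=1000 → (cmp)
[1] flags=1000 VC?T → r3=0xe8
[2] flags=1000 MI?T → r0=0x5c
[3] flags=1000 CC?T → r1=0xee
[4] flags=0000 → (cmp)
[5] flags=0000 CC?T → r3=0x96
[6] flags=0000 CC?T → r0=0xf9
[7] flags=0000 CC?T → r0=0x26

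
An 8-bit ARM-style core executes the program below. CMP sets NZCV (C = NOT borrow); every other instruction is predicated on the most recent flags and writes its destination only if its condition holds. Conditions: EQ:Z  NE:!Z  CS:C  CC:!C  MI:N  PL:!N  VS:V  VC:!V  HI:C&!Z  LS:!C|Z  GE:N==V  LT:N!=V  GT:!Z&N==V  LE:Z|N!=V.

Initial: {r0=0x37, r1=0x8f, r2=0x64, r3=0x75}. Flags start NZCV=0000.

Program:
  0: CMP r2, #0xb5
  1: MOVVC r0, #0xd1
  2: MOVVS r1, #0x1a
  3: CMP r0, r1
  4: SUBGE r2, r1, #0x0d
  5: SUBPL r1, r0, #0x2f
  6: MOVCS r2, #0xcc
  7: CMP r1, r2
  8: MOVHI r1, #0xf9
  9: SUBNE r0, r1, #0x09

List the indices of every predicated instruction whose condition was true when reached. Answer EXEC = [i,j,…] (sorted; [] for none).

EXEC = [2,4,5,6,9]

0: ✓ CMP  NZCV=1001
1: · MOVVC
2: ✓ MOVVS  r1←0x1a
3: ✓ CMP  NZCV=0010
4: ✓ SUBGE  r2←0x0d
5: ✓ SUBPL  r1←0x08
6: ✓ MOVCS  r2←0xcc
7: ✓ CMP  NZCV=0000
8: · MOVHI
9: ✓ SUBNE  r0←0xff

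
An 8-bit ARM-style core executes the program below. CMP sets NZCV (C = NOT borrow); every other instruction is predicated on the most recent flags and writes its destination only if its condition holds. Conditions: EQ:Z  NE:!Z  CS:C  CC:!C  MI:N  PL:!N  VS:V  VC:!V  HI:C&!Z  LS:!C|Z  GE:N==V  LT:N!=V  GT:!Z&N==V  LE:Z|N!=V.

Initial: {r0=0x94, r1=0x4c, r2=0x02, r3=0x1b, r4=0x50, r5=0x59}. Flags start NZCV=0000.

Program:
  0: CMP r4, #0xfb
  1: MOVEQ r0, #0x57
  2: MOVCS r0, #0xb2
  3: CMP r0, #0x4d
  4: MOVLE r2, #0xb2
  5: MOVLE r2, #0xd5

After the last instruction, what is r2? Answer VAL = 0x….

VAL = 0xd5

0: ✓ CMP  NZCV=0000
1: · MOVEQ
2: · MOVCS
3: ✓ CMP  NZCV=0011
4: ✓ MOVLE  r2←0xb2
5: ✓ MOVLE  r2←0xd5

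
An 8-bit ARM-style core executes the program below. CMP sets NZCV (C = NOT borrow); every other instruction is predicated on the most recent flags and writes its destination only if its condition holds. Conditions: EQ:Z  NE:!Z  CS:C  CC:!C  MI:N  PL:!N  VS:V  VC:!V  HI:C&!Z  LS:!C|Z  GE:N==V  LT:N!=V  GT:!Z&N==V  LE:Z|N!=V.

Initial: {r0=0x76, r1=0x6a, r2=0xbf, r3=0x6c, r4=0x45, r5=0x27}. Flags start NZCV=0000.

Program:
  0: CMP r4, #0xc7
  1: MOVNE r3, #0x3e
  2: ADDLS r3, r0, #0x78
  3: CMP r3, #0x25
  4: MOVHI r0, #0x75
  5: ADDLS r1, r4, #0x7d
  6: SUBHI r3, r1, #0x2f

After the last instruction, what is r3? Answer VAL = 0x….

VAL = 0x3b

[0] flags=0000 → (cmp)
[1] flags=0000 NE?T → r3=0x3e
[2] flags=0000 LS?T → r3=0xee
[3] flags=1010 → (cmp)
[4] flags=1010 HI?T → r0=0x75
[5] flags=1010 LS?F → skip
[6] flags=1010 HI?T → r3=0x3b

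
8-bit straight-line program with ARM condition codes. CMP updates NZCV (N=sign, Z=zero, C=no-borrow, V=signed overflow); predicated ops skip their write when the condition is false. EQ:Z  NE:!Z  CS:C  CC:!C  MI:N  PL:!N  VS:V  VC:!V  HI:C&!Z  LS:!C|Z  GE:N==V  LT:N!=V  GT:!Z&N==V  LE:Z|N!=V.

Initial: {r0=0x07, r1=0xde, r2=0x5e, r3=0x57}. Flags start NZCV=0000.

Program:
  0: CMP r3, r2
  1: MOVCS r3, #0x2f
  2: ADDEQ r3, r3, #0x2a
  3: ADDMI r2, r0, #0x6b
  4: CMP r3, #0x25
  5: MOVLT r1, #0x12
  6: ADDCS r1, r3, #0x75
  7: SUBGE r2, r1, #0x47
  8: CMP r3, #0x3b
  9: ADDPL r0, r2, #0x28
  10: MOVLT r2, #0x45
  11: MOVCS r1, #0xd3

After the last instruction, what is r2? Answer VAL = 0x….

VAL = 0x85

[0] flags=1000 → (cmp)
[1] flags=1000 CS?F → skip
[2] flags=1000 EQ?F → skip
[3] flags=1000 MI?T → r2=0x72
[4] flags=0010 → (cmp)
[5] flags=0010 LT?F → skip
[6] flags=0010 CS?T → r1=0xcc
[7] flags=0010 GE?T → r2=0x85
[8] flags=0010 → (cmp)
[9] flags=0010 PL?T → r0=0xad
[10] flags=0010 LT?F → skip
[11] flags=0010 CS?T → r1=0xd3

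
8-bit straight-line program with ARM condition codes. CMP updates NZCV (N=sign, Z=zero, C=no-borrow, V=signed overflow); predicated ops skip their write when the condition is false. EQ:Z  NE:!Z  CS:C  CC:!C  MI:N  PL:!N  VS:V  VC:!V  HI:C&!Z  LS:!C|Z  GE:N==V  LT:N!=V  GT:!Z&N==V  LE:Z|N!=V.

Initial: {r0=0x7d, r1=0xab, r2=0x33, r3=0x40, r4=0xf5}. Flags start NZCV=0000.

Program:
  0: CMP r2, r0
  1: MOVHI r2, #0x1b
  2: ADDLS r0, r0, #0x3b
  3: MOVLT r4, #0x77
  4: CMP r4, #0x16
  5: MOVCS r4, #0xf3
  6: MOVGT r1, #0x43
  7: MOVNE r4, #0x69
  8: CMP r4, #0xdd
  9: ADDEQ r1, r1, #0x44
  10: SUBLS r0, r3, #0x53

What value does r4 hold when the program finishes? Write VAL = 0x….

VAL = 0x69

0: ✓ CMP  NZCV=1000
1: · MOVHI
2: ✓ ADDLS  r0←0xb8
3: ✓ MOVLT  r4←0x77
4: ✓ CMP  NZCV=0010
5: ✓ MOVCS  r4←0xf3
6: ✓ MOVGT  r1←0x43
7: ✓ MOVNE  r4←0x69
8: ✓ CMP  NZCV=1001
9: · ADDEQ
10: ✓ SUBLS  r0←0xed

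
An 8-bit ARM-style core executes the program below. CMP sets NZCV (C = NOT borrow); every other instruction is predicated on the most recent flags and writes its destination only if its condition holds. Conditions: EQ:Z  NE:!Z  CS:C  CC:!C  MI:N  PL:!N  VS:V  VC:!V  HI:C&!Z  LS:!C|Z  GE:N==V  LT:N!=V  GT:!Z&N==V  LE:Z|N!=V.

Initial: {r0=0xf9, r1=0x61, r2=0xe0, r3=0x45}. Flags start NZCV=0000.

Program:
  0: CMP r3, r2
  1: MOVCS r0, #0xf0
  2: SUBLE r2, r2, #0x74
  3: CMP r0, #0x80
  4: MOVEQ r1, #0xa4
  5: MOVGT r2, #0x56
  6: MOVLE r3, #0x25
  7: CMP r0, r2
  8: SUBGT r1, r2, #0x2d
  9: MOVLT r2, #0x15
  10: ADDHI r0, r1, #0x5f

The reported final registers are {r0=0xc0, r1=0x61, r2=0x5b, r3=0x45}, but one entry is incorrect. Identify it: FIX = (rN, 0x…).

0: ✓ CMP  NZCV=0000
1: · MOVCS
2: · SUBLE
3: ✓ CMP  NZCV=0010
4: · MOVEQ
5: ✓ MOVGT  r2←0x56
6: · MOVLE
7: ✓ CMP  NZCV=1010
8: · SUBGT
9: ✓ MOVLT  r2←0x15
10: ✓ ADDHI  r0←0xc0

FIX = (r2, 0x15)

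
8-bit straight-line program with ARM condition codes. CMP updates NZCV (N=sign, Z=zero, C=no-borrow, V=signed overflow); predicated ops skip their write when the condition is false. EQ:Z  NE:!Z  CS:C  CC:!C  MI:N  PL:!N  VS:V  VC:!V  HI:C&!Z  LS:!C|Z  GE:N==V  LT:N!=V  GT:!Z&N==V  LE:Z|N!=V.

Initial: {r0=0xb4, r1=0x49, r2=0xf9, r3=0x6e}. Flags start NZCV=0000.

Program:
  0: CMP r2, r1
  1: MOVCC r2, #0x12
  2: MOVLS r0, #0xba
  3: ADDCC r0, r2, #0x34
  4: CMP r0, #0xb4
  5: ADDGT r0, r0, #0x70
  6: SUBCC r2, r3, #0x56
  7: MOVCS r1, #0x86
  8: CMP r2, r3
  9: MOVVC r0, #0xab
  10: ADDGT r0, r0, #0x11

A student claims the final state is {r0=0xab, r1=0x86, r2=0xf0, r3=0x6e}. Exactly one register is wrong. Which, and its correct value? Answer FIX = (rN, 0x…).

0: ✓ CMP  NZCV=1010
1: · MOVCC
2: · MOVLS
3: · ADDCC
4: ✓ CMP  NZCV=0110
5: · ADDGT
6: · SUBCC
7: ✓ MOVCS  r1←0x86
8: ✓ CMP  NZCV=1010
9: ✓ MOVVC  r0←0xab
10: · ADDGT

FIX = (r2, 0xf9)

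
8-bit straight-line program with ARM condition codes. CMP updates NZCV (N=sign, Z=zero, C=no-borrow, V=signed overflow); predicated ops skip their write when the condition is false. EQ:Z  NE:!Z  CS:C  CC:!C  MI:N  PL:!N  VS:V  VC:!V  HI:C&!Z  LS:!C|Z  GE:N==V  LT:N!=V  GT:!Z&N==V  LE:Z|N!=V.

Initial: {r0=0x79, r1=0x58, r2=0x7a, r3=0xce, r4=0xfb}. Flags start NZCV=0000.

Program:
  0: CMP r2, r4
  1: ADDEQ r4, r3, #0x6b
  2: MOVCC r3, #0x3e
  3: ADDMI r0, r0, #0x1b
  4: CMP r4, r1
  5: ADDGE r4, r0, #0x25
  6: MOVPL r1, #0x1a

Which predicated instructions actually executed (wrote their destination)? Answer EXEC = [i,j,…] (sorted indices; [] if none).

EXEC = [2]

0: ✓ CMP  NZCV=0000
1: · ADDEQ
2: ✓ MOVCC  r3←0x3e
3: · ADDMI
4: ✓ CMP  NZCV=1010
5: · ADDGE
6: · MOVPL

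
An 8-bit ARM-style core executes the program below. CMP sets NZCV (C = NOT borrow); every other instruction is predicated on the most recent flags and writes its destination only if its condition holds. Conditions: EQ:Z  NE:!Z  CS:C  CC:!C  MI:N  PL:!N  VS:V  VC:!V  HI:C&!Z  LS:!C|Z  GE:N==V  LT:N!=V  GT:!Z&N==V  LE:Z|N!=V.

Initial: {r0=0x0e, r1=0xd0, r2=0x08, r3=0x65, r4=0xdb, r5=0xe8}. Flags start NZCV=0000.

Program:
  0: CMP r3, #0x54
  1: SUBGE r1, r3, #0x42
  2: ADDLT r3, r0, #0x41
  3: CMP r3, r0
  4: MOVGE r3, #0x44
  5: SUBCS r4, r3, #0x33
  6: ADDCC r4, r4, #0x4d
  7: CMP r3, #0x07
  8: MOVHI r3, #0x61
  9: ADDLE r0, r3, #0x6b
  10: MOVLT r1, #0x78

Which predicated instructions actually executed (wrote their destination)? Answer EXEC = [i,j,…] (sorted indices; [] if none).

[0] flags=0010 → (cmp)
[1] flags=0010 GE?T → r1=0x23
[2] flags=0010 LT?F → skip
[3] flags=0010 → (cmp)
[4] flags=0010 GE?T → r3=0x44
[5] flags=0010 CS?T → r4=0x11
[6] flags=0010 CC?F → skip
[7] flags=0010 → (cmp)
[8] flags=0010 HI?T → r3=0x61
[9] flags=0010 LE?F → skip
[10] flags=0010 LT?F → skip

EXEC = [1,4,5,8]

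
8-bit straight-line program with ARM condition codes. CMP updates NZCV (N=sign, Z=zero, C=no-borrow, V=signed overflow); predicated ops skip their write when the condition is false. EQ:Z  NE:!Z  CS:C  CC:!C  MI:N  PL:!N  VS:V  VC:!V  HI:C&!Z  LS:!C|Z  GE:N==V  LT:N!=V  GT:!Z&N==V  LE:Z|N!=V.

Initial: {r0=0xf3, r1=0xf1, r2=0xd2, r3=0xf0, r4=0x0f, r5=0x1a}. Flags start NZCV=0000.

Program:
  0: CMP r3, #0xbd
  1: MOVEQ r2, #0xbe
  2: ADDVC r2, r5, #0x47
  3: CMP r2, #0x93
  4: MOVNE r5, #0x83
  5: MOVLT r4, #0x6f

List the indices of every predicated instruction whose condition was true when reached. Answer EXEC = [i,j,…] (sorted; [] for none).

[0] flags=0010 → (cmp)
[1] flags=0010 EQ?F → skip
[2] flags=0010 VC?T → r2=0x61
[3] flags=1001 → (cmp)
[4] flags=1001 NE?T → r5=0x83
[5] flags=1001 LT?F → skip

EXEC = [2,4]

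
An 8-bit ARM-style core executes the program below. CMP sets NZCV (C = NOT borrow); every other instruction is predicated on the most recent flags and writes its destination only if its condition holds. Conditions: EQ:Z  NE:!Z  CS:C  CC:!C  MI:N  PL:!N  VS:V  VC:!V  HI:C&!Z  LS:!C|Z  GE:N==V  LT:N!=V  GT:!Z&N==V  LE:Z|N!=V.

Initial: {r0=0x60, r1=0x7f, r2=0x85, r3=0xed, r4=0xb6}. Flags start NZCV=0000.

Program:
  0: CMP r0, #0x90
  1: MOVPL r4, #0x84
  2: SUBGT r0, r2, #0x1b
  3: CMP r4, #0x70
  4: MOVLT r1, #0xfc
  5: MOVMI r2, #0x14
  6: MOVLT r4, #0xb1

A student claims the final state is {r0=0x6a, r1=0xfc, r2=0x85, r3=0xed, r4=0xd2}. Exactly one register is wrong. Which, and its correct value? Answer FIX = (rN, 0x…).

FIX = (r4, 0xb1)

[0] flags=1001 → (cmp)
[1] flags=1001 PL?F → skip
[2] flags=1001 GT?T → r0=0x6a
[3] flags=0011 → (cmp)
[4] flags=0011 LT?T → r1=0xfc
[5] flags=0011 MI?F → skip
[6] flags=0011 LT?T → r4=0xb1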